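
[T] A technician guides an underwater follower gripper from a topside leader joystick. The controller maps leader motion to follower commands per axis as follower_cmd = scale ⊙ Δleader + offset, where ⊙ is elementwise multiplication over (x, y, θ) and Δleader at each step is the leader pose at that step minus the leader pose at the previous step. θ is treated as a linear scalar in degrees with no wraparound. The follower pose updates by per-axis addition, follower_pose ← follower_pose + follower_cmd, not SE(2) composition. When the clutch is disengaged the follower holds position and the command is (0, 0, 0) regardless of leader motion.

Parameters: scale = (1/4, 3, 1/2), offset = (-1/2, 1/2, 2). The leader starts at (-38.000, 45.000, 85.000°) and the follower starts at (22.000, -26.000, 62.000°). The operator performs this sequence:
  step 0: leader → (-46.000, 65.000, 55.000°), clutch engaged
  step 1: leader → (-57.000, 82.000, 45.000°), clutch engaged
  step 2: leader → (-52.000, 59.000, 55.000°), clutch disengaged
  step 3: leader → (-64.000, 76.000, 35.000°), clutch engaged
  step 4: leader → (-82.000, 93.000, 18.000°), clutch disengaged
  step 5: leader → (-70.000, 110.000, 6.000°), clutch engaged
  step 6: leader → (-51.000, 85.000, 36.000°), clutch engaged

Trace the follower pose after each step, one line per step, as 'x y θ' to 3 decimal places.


19.500 34.500 49.000
16.250 86.000 46.000
16.250 86.000 46.000
12.750 137.500 38.000
12.750 137.500 38.000
15.250 189.000 34.000
19.500 114.500 51.000

step 0: Δleader=(-8.000, 20.000, -30.000°), engaged; cmd=(-2.500, 60.500, -13.000°) → follower=(19.500, 34.500, 49.000°)
step 1: Δleader=(-11.000, 17.000, -10.000°), engaged; cmd=(-3.250, 51.500, -3.000°) → follower=(16.250, 86.000, 46.000°)
step 2: Δleader=(5.000, -23.000, 10.000°), disengaged; cmd=(0,0,0) → follower holds at (16.250, 86.000, 46.000°)
step 3: Δleader=(-12.000, 17.000, -20.000°), engaged; cmd=(-3.500, 51.500, -8.000°) → follower=(12.750, 137.500, 38.000°)
step 4: Δleader=(-18.000, 17.000, -17.000°), disengaged; cmd=(0,0,0) → follower holds at (12.750, 137.500, 38.000°)
step 5: Δleader=(12.000, 17.000, -12.000°), engaged; cmd=(2.500, 51.500, -4.000°) → follower=(15.250, 189.000, 34.000°)
step 6: Δleader=(19.000, -25.000, 30.000°), engaged; cmd=(4.250, -74.500, 17.000°) → follower=(19.500, 114.500, 51.000°)


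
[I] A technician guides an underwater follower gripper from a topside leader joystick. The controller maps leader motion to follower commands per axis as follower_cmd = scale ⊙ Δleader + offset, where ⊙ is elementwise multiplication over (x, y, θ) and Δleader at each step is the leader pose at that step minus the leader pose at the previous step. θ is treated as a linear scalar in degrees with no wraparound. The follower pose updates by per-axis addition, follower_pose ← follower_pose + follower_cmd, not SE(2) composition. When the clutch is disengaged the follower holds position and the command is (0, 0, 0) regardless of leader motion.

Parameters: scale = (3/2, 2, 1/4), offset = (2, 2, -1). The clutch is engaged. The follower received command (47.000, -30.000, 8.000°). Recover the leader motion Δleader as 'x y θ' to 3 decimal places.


30.000 -16.000 36.000

axis x: (47.000 − 2) / (3/2) = 30.000
axis y: (-30.000 − 2) / (2) = -16.000
axis θ: (8.000 − -1) / (1/4) = 36.000


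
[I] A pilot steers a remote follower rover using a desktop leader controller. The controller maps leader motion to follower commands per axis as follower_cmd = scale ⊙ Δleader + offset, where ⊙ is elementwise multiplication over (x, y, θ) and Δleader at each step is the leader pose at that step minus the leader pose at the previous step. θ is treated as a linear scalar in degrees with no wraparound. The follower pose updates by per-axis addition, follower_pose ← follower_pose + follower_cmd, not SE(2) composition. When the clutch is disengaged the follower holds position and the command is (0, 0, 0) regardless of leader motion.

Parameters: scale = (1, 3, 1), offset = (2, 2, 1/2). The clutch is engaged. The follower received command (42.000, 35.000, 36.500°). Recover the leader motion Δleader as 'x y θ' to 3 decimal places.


40.000 11.000 36.000

axis x: (42.000 − 2) / (1) = 40.000
axis y: (35.000 − 2) / (3) = 11.000
axis θ: (36.500 − 1/2) / (1) = 36.000


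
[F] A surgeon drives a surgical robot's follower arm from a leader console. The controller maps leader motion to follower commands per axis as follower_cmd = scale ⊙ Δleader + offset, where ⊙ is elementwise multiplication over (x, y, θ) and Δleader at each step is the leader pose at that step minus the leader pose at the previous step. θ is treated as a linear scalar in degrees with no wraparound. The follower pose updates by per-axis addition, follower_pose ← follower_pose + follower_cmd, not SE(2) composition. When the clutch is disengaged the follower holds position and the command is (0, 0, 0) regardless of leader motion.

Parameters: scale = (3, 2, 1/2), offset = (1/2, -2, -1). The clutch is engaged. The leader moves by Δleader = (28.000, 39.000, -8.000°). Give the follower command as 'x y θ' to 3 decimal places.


84.500 76.000 -5.000

axis x: 3·28.000 + 1/2 = 84.500
axis y: 2·39.000 + -2 = 76.000
axis θ: 1/2·-8.000 + -1 = -5.000


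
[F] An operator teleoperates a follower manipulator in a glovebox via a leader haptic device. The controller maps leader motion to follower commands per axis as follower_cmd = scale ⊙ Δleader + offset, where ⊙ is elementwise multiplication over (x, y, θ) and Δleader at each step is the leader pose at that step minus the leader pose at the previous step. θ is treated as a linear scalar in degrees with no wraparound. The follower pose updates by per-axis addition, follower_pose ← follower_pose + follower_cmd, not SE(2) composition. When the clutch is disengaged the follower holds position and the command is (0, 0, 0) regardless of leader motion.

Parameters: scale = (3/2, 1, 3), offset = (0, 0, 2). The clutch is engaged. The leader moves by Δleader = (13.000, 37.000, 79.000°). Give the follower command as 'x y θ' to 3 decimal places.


axis x: 3/2·13.000 + 0 = 19.500
axis y: 1·37.000 + 0 = 37.000
axis θ: 3·79.000 + 2 = 239.000

19.500 37.000 239.000


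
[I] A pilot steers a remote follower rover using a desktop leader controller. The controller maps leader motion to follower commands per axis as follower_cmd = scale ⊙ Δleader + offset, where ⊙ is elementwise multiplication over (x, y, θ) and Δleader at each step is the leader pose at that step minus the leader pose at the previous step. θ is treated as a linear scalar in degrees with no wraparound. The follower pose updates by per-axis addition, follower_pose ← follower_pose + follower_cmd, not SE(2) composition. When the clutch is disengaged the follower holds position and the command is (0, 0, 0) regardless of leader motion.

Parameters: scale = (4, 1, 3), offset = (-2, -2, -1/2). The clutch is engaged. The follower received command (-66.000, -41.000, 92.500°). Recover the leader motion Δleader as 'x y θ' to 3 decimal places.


axis x: (-66.000 − -2) / (4) = -16.000
axis y: (-41.000 − -2) / (1) = -39.000
axis θ: (92.500 − -1/2) / (3) = 31.000

-16.000 -39.000 31.000


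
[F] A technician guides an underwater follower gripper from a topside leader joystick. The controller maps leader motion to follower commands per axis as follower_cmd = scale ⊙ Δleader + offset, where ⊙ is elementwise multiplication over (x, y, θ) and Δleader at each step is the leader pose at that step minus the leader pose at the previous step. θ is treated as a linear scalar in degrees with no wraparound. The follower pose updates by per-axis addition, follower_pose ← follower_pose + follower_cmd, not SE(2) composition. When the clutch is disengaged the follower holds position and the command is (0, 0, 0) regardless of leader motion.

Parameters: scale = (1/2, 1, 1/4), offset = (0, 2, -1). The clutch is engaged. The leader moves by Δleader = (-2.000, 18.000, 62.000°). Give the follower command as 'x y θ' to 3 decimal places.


-1.000 20.000 14.500

axis x: 1/2·-2.000 + 0 = -1.000
axis y: 1·18.000 + 2 = 20.000
axis θ: 1/4·62.000 + -1 = 14.500


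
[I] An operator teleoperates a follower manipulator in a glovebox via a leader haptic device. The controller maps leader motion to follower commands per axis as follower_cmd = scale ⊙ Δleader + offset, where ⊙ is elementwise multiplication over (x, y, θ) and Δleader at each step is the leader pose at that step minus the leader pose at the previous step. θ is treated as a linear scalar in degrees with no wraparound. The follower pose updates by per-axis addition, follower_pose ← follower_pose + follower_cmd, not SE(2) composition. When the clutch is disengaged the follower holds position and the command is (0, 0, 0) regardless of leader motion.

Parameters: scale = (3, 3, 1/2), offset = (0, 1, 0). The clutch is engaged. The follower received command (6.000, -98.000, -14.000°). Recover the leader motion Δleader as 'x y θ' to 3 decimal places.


axis x: (6.000 − 0) / (3) = 2.000
axis y: (-98.000 − 1) / (3) = -33.000
axis θ: (-14.000 − 0) / (1/2) = -28.000

2.000 -33.000 -28.000


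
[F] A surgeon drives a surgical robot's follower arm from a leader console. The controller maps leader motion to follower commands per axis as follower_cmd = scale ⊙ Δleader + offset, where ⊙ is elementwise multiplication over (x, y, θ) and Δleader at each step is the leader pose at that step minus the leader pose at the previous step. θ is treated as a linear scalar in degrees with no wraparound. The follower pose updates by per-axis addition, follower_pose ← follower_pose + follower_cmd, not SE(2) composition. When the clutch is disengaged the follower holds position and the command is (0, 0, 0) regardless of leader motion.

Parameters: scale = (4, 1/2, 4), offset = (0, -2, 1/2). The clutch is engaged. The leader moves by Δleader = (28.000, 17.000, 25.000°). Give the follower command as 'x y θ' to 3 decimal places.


axis x: 4·28.000 + 0 = 112.000
axis y: 1/2·17.000 + -2 = 6.500
axis θ: 4·25.000 + 1/2 = 100.500

112.000 6.500 100.500


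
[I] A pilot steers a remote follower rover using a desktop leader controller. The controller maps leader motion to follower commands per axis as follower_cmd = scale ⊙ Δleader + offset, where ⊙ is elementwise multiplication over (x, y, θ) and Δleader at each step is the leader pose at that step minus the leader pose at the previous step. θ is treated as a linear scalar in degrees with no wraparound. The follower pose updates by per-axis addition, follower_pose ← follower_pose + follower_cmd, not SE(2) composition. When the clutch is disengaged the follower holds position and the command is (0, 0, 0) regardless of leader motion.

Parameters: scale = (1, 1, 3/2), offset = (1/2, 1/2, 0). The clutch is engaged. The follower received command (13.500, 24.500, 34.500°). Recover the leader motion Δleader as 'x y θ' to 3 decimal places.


13.000 24.000 23.000

axis x: (13.500 − 1/2) / (1) = 13.000
axis y: (24.500 − 1/2) / (1) = 24.000
axis θ: (34.500 − 0) / (3/2) = 23.000


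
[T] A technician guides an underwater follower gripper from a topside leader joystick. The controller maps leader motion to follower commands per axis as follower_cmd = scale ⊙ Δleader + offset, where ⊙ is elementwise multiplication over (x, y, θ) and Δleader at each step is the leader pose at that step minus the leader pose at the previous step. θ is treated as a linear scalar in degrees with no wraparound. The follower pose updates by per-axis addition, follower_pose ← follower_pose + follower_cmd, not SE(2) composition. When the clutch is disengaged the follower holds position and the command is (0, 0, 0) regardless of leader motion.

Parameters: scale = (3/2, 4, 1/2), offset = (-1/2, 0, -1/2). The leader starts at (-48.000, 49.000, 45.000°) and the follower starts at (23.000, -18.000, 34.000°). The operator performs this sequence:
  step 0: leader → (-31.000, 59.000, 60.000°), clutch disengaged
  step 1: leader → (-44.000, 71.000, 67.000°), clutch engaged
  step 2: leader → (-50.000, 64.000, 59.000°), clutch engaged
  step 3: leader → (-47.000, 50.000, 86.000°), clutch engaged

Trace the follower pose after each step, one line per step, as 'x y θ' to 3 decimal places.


step 0: Δleader=(17.000, 10.000, 15.000°), disengaged; cmd=(0,0,0) → follower holds at (23.000, -18.000, 34.000°)
step 1: Δleader=(-13.000, 12.000, 7.000°), engaged; cmd=(-20.000, 48.000, 3.000°) → follower=(3.000, 30.000, 37.000°)
step 2: Δleader=(-6.000, -7.000, -8.000°), engaged; cmd=(-9.500, -28.000, -4.500°) → follower=(-6.500, 2.000, 32.500°)
step 3: Δleader=(3.000, -14.000, 27.000°), engaged; cmd=(4.000, -56.000, 13.000°) → follower=(-2.500, -54.000, 45.500°)

23.000 -18.000 34.000
3.000 30.000 37.000
-6.500 2.000 32.500
-2.500 -54.000 45.500


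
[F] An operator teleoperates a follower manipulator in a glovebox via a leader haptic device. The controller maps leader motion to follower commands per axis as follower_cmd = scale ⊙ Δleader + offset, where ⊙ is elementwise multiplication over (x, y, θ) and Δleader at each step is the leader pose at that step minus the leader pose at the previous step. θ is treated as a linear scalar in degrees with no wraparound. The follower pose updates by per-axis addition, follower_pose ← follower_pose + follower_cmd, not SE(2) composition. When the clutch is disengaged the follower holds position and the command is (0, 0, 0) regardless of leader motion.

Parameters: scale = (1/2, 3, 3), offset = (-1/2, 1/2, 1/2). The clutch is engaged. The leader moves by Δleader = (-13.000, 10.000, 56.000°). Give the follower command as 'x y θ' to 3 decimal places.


-7.000 30.500 168.500

axis x: 1/2·-13.000 + -1/2 = -7.000
axis y: 3·10.000 + 1/2 = 30.500
axis θ: 3·56.000 + 1/2 = 168.500


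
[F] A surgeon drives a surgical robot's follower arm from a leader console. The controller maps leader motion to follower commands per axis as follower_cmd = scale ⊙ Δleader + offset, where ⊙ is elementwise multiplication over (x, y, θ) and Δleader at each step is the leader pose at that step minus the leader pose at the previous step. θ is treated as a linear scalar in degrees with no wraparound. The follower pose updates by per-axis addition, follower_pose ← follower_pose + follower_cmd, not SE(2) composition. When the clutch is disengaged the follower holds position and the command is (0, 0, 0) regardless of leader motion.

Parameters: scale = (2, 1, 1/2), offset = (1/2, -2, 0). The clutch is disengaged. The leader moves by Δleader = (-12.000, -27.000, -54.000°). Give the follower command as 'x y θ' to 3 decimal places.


0.000 0.000 0.000

clutch disengaged → follower holds; cmd = (0, 0, 0)


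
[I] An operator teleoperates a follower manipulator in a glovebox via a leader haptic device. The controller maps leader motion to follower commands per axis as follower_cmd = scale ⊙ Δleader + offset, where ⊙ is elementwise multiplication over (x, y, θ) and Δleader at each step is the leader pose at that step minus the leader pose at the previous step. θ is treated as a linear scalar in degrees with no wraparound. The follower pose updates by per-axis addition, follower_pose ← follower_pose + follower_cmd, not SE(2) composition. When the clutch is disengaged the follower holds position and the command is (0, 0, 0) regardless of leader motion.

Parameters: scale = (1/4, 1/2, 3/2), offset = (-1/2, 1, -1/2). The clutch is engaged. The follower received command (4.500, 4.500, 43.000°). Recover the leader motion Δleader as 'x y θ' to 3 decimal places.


axis x: (4.500 − -1/2) / (1/4) = 20.000
axis y: (4.500 − 1) / (1/2) = 7.000
axis θ: (43.000 − -1/2) / (3/2) = 29.000

20.000 7.000 29.000


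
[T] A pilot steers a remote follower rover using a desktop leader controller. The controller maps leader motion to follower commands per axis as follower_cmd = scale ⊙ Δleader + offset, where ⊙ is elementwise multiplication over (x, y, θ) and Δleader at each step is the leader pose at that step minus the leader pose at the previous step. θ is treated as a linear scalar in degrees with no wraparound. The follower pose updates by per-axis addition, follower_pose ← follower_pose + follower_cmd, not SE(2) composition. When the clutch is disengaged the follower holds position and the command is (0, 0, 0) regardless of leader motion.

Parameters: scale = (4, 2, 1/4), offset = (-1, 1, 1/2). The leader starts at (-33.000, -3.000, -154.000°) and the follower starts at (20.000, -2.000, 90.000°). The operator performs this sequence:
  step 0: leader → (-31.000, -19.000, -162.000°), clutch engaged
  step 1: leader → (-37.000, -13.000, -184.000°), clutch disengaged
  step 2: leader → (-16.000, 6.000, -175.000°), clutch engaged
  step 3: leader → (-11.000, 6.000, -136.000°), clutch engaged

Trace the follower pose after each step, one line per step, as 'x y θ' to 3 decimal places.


step 0: Δleader=(2.000, -16.000, -8.000°), engaged; cmd=(7.000, -31.000, -1.500°) → follower=(27.000, -33.000, 88.500°)
step 1: Δleader=(-6.000, 6.000, -22.000°), disengaged; cmd=(0,0,0) → follower holds at (27.000, -33.000, 88.500°)
step 2: Δleader=(21.000, 19.000, 9.000°), engaged; cmd=(83.000, 39.000, 2.750°) → follower=(110.000, 6.000, 91.250°)
step 3: Δleader=(5.000, 0.000, 39.000°), engaged; cmd=(19.000, 1.000, 10.250°) → follower=(129.000, 7.000, 101.500°)

27.000 -33.000 88.500
27.000 -33.000 88.500
110.000 6.000 91.250
129.000 7.000 101.500


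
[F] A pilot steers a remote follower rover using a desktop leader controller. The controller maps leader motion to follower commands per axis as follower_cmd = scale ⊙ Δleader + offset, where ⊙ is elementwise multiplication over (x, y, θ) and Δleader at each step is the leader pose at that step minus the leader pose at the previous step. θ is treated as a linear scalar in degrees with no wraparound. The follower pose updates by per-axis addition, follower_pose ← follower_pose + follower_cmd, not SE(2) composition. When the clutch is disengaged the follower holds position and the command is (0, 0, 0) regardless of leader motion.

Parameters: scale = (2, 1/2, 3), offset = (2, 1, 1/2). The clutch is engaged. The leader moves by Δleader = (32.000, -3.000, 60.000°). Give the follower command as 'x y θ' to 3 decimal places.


axis x: 2·32.000 + 2 = 66.000
axis y: 1/2·-3.000 + 1 = -0.500
axis θ: 3·60.000 + 1/2 = 180.500

66.000 -0.500 180.500


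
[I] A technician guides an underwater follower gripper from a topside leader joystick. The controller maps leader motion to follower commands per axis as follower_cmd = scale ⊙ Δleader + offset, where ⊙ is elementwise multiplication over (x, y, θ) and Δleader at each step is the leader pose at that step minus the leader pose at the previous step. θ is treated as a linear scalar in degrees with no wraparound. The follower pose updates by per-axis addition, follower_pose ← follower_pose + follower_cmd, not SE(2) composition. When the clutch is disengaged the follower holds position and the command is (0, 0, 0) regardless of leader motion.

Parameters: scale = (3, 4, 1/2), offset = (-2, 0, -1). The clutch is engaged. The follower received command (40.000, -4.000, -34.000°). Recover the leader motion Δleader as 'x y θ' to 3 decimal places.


axis x: (40.000 − -2) / (3) = 14.000
axis y: (-4.000 − 0) / (4) = -1.000
axis θ: (-34.000 − -1) / (1/2) = -66.000

14.000 -1.000 -66.000


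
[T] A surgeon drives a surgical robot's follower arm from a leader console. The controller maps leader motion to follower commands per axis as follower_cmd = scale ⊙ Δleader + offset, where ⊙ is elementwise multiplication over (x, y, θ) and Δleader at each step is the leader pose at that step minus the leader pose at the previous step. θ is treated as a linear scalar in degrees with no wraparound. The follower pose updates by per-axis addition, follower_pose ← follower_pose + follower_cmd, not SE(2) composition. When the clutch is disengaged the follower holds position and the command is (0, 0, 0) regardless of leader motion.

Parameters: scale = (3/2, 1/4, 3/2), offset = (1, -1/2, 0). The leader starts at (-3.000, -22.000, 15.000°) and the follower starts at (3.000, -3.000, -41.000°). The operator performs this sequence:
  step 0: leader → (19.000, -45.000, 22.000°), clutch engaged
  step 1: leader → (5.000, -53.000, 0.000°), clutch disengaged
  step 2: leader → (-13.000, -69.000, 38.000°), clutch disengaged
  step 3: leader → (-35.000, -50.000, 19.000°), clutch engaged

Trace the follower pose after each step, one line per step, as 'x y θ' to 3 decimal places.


step 0: Δleader=(22.000, -23.000, 7.000°), engaged; cmd=(34.000, -6.250, 10.500°) → follower=(37.000, -9.250, -30.500°)
step 1: Δleader=(-14.000, -8.000, -22.000°), disengaged; cmd=(0,0,0) → follower holds at (37.000, -9.250, -30.500°)
step 2: Δleader=(-18.000, -16.000, 38.000°), disengaged; cmd=(0,0,0) → follower holds at (37.000, -9.250, -30.500°)
step 3: Δleader=(-22.000, 19.000, -19.000°), engaged; cmd=(-32.000, 4.250, -28.500°) → follower=(5.000, -5.000, -59.000°)

37.000 -9.250 -30.500
37.000 -9.250 -30.500
37.000 -9.250 -30.500
5.000 -5.000 -59.000


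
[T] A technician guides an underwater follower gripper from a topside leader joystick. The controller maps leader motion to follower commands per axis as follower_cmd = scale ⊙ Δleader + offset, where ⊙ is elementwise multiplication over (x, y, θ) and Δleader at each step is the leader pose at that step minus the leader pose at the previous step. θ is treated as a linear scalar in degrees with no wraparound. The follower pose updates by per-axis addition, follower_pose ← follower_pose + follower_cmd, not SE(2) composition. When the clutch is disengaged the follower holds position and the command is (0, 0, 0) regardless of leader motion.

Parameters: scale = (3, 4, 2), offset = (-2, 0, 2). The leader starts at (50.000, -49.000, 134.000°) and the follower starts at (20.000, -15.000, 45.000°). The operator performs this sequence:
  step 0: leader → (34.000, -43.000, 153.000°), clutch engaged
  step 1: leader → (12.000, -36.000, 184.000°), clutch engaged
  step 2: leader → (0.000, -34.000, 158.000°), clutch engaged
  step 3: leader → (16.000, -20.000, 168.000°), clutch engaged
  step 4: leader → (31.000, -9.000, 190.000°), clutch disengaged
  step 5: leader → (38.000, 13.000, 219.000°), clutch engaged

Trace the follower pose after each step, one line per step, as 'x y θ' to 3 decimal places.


-30.000 9.000 85.000
-98.000 37.000 149.000
-136.000 45.000 99.000
-90.000 101.000 121.000
-90.000 101.000 121.000
-71.000 189.000 181.000

step 0: Δleader=(-16.000, 6.000, 19.000°), engaged; cmd=(-50.000, 24.000, 40.000°) → follower=(-30.000, 9.000, 85.000°)
step 1: Δleader=(-22.000, 7.000, 31.000°), engaged; cmd=(-68.000, 28.000, 64.000°) → follower=(-98.000, 37.000, 149.000°)
step 2: Δleader=(-12.000, 2.000, -26.000°), engaged; cmd=(-38.000, 8.000, -50.000°) → follower=(-136.000, 45.000, 99.000°)
step 3: Δleader=(16.000, 14.000, 10.000°), engaged; cmd=(46.000, 56.000, 22.000°) → follower=(-90.000, 101.000, 121.000°)
step 4: Δleader=(15.000, 11.000, 22.000°), disengaged; cmd=(0,0,0) → follower holds at (-90.000, 101.000, 121.000°)
step 5: Δleader=(7.000, 22.000, 29.000°), engaged; cmd=(19.000, 88.000, 60.000°) → follower=(-71.000, 189.000, 181.000°)


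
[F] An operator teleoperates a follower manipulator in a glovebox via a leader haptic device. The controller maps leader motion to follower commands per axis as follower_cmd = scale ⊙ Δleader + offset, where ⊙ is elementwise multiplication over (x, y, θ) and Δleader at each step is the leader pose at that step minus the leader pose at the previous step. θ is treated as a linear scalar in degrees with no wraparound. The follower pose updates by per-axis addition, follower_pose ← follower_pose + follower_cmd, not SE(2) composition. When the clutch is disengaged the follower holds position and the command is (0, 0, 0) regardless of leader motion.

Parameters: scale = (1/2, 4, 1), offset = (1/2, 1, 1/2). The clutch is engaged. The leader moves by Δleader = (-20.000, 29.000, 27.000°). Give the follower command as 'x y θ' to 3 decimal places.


-9.500 117.000 27.500

axis x: 1/2·-20.000 + 1/2 = -9.500
axis y: 4·29.000 + 1 = 117.000
axis θ: 1·27.000 + 1/2 = 27.500


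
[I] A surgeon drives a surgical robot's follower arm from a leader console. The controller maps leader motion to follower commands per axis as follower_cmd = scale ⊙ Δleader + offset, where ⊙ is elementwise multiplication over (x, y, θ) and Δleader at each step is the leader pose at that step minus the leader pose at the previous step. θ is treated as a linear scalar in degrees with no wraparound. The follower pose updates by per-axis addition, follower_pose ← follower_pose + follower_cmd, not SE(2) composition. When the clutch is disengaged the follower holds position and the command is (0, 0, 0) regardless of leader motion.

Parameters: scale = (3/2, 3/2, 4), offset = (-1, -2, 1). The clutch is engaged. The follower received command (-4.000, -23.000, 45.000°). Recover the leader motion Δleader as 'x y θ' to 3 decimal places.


axis x: (-4.000 − -1) / (3/2) = -2.000
axis y: (-23.000 − -2) / (3/2) = -14.000
axis θ: (45.000 − 1) / (4) = 11.000

-2.000 -14.000 11.000


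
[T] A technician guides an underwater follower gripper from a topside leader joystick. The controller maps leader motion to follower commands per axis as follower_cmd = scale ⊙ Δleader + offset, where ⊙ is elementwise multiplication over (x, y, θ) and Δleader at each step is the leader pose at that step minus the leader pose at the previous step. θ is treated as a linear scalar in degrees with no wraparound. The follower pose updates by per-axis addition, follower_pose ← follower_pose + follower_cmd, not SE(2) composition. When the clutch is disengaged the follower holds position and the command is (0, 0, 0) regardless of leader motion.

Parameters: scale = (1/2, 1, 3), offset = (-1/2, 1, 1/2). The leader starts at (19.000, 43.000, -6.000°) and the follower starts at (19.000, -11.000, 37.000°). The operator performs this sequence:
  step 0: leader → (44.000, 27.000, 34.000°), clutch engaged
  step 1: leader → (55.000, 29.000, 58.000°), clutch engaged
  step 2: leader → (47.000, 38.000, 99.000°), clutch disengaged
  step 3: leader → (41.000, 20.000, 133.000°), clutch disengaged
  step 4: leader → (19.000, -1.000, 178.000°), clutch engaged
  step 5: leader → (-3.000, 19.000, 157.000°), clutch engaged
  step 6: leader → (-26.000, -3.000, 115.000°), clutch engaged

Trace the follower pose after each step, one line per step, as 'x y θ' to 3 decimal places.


step 0: Δleader=(25.000, -16.000, 40.000°), engaged; cmd=(12.000, -15.000, 120.500°) → follower=(31.000, -26.000, 157.500°)
step 1: Δleader=(11.000, 2.000, 24.000°), engaged; cmd=(5.000, 3.000, 72.500°) → follower=(36.000, -23.000, 230.000°)
step 2: Δleader=(-8.000, 9.000, 41.000°), disengaged; cmd=(0,0,0) → follower holds at (36.000, -23.000, 230.000°)
step 3: Δleader=(-6.000, -18.000, 34.000°), disengaged; cmd=(0,0,0) → follower holds at (36.000, -23.000, 230.000°)
step 4: Δleader=(-22.000, -21.000, 45.000°), engaged; cmd=(-11.500, -20.000, 135.500°) → follower=(24.500, -43.000, 365.500°)
step 5: Δleader=(-22.000, 20.000, -21.000°), engaged; cmd=(-11.500, 21.000, -62.500°) → follower=(13.000, -22.000, 303.000°)
step 6: Δleader=(-23.000, -22.000, -42.000°), engaged; cmd=(-12.000, -21.000, -125.500°) → follower=(1.000, -43.000, 177.500°)

31.000 -26.000 157.500
36.000 -23.000 230.000
36.000 -23.000 230.000
36.000 -23.000 230.000
24.500 -43.000 365.500
13.000 -22.000 303.000
1.000 -43.000 177.500


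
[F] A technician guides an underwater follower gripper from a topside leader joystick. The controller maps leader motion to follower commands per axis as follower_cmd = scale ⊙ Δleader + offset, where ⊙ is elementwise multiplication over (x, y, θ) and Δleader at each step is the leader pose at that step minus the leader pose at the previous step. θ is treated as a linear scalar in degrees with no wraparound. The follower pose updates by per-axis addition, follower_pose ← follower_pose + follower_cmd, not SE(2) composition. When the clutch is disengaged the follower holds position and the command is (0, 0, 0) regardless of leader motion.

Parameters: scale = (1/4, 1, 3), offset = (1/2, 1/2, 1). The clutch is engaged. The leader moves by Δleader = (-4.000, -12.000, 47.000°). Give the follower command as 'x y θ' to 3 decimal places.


axis x: 1/4·-4.000 + 1/2 = -0.500
axis y: 1·-12.000 + 1/2 = -11.500
axis θ: 3·47.000 + 1 = 142.000

-0.500 -11.500 142.000


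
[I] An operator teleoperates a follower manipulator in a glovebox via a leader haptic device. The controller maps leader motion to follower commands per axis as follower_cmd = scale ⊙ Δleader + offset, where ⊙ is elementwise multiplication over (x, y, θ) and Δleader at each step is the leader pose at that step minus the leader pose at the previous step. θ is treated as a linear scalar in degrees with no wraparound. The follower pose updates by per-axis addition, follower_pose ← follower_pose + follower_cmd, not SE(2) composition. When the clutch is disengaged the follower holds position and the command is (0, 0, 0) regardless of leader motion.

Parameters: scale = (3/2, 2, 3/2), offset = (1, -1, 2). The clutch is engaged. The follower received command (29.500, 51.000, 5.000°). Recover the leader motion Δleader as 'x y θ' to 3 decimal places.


19.000 26.000 2.000

axis x: (29.500 − 1) / (3/2) = 19.000
axis y: (51.000 − -1) / (2) = 26.000
axis θ: (5.000 − 2) / (3/2) = 2.000


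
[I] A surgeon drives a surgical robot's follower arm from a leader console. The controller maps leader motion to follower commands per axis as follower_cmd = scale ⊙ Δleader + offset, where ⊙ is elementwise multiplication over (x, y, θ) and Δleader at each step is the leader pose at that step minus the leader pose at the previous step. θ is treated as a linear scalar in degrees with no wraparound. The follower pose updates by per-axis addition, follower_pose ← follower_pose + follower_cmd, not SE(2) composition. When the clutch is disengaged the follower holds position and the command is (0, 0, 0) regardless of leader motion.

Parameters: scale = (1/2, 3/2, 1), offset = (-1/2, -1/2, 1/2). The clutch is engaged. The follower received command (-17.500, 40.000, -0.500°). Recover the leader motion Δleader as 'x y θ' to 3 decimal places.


-34.000 27.000 -1.000

axis x: (-17.500 − -1/2) / (1/2) = -34.000
axis y: (40.000 − -1/2) / (3/2) = 27.000
axis θ: (-0.500 − 1/2) / (1) = -1.000


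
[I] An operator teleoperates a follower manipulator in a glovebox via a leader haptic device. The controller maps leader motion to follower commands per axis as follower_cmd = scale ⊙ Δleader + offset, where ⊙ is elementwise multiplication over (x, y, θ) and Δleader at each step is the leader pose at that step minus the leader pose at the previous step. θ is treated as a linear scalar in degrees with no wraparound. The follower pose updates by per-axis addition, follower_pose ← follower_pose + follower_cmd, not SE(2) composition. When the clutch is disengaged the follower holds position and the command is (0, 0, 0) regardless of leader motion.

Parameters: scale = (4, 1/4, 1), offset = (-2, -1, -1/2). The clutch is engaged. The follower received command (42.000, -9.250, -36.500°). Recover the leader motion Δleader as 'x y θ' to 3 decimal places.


11.000 -33.000 -36.000

axis x: (42.000 − -2) / (4) = 11.000
axis y: (-9.250 − -1) / (1/4) = -33.000
axis θ: (-36.500 − -1/2) / (1) = -36.000


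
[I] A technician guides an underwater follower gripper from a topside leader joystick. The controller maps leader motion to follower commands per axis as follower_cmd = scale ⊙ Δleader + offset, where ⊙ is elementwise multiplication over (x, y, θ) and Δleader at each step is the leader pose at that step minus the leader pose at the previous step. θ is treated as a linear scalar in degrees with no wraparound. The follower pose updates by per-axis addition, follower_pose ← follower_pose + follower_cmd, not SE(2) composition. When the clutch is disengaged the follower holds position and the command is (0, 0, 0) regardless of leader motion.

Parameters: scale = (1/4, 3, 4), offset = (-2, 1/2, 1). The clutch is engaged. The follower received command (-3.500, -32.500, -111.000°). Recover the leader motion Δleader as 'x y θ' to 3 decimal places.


-6.000 -11.000 -28.000

axis x: (-3.500 − -2) / (1/4) = -6.000
axis y: (-32.500 − 1/2) / (3) = -11.000
axis θ: (-111.000 − 1) / (4) = -28.000


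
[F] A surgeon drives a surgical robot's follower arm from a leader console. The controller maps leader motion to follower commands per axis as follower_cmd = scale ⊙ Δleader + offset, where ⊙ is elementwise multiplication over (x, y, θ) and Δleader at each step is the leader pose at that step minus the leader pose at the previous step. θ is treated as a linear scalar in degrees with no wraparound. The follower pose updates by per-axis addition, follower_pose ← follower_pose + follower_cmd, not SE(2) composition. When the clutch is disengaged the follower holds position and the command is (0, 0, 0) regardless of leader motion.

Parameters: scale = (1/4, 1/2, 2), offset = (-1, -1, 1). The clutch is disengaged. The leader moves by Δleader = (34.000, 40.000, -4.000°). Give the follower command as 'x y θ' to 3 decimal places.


clutch disengaged → follower holds; cmd = (0, 0, 0)

0.000 0.000 0.000


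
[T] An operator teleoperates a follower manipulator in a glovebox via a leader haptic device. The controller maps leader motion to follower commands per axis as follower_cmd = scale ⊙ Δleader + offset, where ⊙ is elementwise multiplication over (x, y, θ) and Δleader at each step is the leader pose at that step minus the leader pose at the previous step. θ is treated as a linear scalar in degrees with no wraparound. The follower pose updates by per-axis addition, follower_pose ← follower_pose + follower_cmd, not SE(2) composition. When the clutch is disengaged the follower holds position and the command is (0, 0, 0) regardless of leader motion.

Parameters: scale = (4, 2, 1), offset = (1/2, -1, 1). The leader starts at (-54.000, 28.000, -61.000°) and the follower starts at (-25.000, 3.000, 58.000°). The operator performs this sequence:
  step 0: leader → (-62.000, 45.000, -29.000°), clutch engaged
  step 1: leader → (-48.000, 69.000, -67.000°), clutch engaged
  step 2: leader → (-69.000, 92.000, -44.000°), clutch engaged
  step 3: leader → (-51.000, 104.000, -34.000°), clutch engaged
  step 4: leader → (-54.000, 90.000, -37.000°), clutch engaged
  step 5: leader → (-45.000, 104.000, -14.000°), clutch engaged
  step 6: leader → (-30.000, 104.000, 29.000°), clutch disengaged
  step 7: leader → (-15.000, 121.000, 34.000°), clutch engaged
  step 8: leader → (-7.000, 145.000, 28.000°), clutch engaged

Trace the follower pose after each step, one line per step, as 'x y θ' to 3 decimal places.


-56.500 36.000 91.000
0.000 83.000 54.000
-83.500 128.000 78.000
-11.000 151.000 89.000
-22.500 122.000 87.000
14.000 149.000 111.000
14.000 149.000 111.000
74.500 182.000 117.000
107.000 229.000 112.000

step 0: Δleader=(-8.000, 17.000, 32.000°), engaged; cmd=(-31.500, 33.000, 33.000°) → follower=(-56.500, 36.000, 91.000°)
step 1: Δleader=(14.000, 24.000, -38.000°), engaged; cmd=(56.500, 47.000, -37.000°) → follower=(0.000, 83.000, 54.000°)
step 2: Δleader=(-21.000, 23.000, 23.000°), engaged; cmd=(-83.500, 45.000, 24.000°) → follower=(-83.500, 128.000, 78.000°)
step 3: Δleader=(18.000, 12.000, 10.000°), engaged; cmd=(72.500, 23.000, 11.000°) → follower=(-11.000, 151.000, 89.000°)
step 4: Δleader=(-3.000, -14.000, -3.000°), engaged; cmd=(-11.500, -29.000, -2.000°) → follower=(-22.500, 122.000, 87.000°)
step 5: Δleader=(9.000, 14.000, 23.000°), engaged; cmd=(36.500, 27.000, 24.000°) → follower=(14.000, 149.000, 111.000°)
step 6: Δleader=(15.000, 0.000, 43.000°), disengaged; cmd=(0,0,0) → follower holds at (14.000, 149.000, 111.000°)
step 7: Δleader=(15.000, 17.000, 5.000°), engaged; cmd=(60.500, 33.000, 6.000°) → follower=(74.500, 182.000, 117.000°)
step 8: Δleader=(8.000, 24.000, -6.000°), engaged; cmd=(32.500, 47.000, -5.000°) → follower=(107.000, 229.000, 112.000°)


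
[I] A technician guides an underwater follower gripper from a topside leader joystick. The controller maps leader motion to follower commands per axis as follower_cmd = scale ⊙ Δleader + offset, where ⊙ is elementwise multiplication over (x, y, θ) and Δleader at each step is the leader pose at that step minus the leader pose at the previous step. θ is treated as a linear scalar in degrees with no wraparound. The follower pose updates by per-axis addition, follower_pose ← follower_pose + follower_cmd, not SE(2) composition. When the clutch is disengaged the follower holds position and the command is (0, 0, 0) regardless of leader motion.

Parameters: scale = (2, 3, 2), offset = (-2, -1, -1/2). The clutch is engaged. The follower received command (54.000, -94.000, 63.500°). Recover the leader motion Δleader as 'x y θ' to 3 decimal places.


axis x: (54.000 − -2) / (2) = 28.000
axis y: (-94.000 − -1) / (3) = -31.000
axis θ: (63.500 − -1/2) / (2) = 32.000

28.000 -31.000 32.000


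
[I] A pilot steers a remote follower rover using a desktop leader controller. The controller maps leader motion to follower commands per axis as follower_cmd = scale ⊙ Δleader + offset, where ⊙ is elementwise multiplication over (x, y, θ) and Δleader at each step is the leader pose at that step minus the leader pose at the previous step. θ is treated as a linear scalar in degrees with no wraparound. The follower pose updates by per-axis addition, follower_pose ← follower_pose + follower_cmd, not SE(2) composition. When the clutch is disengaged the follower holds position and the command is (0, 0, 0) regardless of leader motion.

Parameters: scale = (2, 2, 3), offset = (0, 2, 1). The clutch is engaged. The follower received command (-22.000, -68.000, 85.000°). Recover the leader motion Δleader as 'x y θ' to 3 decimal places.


axis x: (-22.000 − 0) / (2) = -11.000
axis y: (-68.000 − 2) / (2) = -35.000
axis θ: (85.000 − 1) / (3) = 28.000

-11.000 -35.000 28.000


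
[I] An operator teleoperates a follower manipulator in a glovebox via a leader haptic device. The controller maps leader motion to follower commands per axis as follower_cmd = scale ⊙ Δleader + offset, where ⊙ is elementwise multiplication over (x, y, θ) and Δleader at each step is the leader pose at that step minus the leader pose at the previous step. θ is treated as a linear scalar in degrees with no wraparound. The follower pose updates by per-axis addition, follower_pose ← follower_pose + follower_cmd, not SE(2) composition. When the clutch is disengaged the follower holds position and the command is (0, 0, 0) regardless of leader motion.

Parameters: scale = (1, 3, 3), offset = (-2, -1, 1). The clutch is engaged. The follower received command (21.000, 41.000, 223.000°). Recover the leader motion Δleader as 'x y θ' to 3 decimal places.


23.000 14.000 74.000

axis x: (21.000 − -2) / (1) = 23.000
axis y: (41.000 − -1) / (3) = 14.000
axis θ: (223.000 − 1) / (3) = 74.000


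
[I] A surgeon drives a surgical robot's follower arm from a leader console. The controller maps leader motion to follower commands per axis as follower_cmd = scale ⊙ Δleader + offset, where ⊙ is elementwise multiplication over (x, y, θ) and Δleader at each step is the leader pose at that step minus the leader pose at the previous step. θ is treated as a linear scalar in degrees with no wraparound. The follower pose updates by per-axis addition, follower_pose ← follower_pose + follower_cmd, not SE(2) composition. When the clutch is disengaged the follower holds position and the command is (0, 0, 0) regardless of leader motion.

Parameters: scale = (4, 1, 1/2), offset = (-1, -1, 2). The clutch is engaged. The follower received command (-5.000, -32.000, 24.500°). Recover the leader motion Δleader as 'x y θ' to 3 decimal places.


-1.000 -31.000 45.000

axis x: (-5.000 − -1) / (4) = -1.000
axis y: (-32.000 − -1) / (1) = -31.000
axis θ: (24.500 − 2) / (1/2) = 45.000
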